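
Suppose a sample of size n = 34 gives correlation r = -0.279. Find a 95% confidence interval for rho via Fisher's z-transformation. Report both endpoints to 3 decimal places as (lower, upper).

z_r = atanh(-0.279) = -0.286597;  SE = 1/√(n−3) = 1/√31 = 0.179605
z-limits: -0.286597 ± 1.960·0.179605 = -0.286597 ± 0.352026 = [-0.638623, 0.065429]
ρ-limits: (tanh -0.638623, tanh 0.065429) = (-0.564, 0.065)

(-0.564, 0.065)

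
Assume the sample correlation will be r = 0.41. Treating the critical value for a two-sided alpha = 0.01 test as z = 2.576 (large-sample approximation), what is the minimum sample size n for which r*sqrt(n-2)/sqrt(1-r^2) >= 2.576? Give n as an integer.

35

r√(n−2)/√(1−r²) ≥ 2.576  ⇔  n−2 ≥ (2.576)²·(1−r²)/r²
(1−r²)/r² = (1−0.1681)/0.1681 = 4.9488
n ≥ 2 + 6.635776·4.9488 = 2 + 32.8391 = 34.8391
⌈34.8391⌉ = 35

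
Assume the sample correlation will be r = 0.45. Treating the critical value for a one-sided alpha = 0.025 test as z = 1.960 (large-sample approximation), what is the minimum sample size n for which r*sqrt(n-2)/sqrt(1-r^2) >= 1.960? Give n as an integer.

18

Need r·√(n−2)/√(1−r²) ≥ 1.960
√(n−2) ≥ 1.960·√(1−0.2025) / 0.45 = 1.960·0.893029 / 0.45 = 3.8896
n−2 ≥ 15.1290  ⇒  n ≥ 17.1290
Smallest integer n = 18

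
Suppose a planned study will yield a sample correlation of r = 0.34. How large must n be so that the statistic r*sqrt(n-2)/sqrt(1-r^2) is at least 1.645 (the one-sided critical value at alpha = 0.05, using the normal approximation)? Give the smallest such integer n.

r√(n−2)/√(1−r²) ≥ 1.645  ⇔  n−2 ≥ (1.645)²·(1−r²)/r²
(1−r²)/r² = (1−0.1156)/0.1156 = 7.6505
n ≥ 2 + 2.706025·7.6505 = 2 + 20.7024 = 22.7024
⌈22.7024⌉ = 23

23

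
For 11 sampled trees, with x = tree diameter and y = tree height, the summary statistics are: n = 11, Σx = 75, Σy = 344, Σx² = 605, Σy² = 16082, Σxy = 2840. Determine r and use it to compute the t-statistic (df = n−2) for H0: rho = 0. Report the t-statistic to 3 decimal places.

2.944

S_xy = nΣxy − ΣxΣy = 11·2840 − 75·344 = 31240 − 25800 = 5440
S_xx = nΣx² − (Σx)² = 11·605 − 75² = 6655 − 5625 = 1030
S_yy = nΣy² − (Σy)² = 11·16082 − 344² = 176902 − 118336 = 58566
r = S_xy / √(S_xx·S_yy) = 5440 / √(1030·58566) = 5440 / √60322980 = 5440 / 7766.7870 = 0.7004
t = r·√(n−2)/√(1−r²) = 0.7004·√9 / √(1−0.490560) = 2.101200 / 0.713751 = 2.944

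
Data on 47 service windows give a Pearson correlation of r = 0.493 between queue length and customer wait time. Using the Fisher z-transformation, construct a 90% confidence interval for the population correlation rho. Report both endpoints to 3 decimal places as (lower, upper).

(0.284, 0.657)

Fisher z: z_r = atanh(r) = ½·ln((1+0.493)/(1−0.493)) = 0.540016
SE(z) = 1/√(n−3) = 1/√44 = 0.150756
90% ⇒ z* = 1.645; margin = 1.645·0.150756 = 0.247994
CI on z-scale: (0.292022, 0.788010)
Back-transform: tanh(0.292022) = 0.283995, tanh(0.788010) = 0.657280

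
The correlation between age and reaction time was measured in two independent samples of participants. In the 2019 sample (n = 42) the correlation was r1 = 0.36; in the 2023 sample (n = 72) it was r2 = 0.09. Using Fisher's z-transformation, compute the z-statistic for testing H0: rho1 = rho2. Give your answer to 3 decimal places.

Fisher z-transforms: z1 = atanh(0.36) = 0.376886, z2 = atanh(0.09) = 0.090244; difference d = 0.286642
Var(d) = 1/39 + 1/69 = 0.0256410 + 0.0144928 = 0.0401338
z = d/√Var(d) = 0.286642 / √0.0401338 = 0.286642 / 0.200334 = 1.431

1.431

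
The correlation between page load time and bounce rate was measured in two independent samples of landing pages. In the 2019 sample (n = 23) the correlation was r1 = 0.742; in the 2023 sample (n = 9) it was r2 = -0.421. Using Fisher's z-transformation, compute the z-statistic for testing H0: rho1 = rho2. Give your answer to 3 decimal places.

3.016

Fisher z-transforms: z1 = atanh(0.742) = 0.954915, z2 = atanh(-0.421) = -0.448907; difference d = 1.403822
Var(d) = 1/20 + 1/6 = 0.0500000 + 0.1666667 = 0.2166667
z = d/√Var(d) = 1.403822 / √0.2166667 = 1.403822 / 0.465475 = 3.016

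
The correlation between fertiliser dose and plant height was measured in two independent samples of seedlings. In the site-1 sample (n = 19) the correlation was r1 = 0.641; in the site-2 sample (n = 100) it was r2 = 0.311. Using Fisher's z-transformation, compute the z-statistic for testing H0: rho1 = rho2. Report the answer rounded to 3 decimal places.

1.624

z1 = atanh(0.641) = 0.759869,  z2 = atanh(0.311) = 0.321652
SE = √(1/(n1−3) + 1/(n2−3)) = √(1/16 + 1/97) = √(0.0625000 + 0.0103093) = √0.0728093 = 0.269832
z = (z1 − z2)/SE = (0.759869 − 0.321652) / 0.269832 = 0.438217 / 0.269832 = 1.624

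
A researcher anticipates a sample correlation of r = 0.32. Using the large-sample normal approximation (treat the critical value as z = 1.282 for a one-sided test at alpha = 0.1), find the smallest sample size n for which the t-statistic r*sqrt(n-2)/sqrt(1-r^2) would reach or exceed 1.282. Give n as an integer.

17

r√(n−2)/√(1−r²) ≥ 1.282  ⇔  n−2 ≥ (1.282)²·(1−r²)/r²
(1−r²)/r² = (1−0.1024)/0.1024 = 8.7656
n ≥ 2 + 1.643524·8.7656 = 2 + 14.4065 = 16.4065
⌈16.4065⌉ = 17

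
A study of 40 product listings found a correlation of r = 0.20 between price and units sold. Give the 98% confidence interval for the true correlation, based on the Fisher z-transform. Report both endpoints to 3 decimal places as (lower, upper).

(-0.178, 0.526)

z_r = atanh(0.20) = 0.202733;  SE = 1/√(n−3) = 1/√37 = 0.164399
z-limits: 0.202733 ± 2.326·0.164399 = 0.202733 ± 0.382392 = [-0.179659, 0.585125]
ρ-limits: (tanh -0.179659, tanh 0.585125) = (-0.178, 0.526)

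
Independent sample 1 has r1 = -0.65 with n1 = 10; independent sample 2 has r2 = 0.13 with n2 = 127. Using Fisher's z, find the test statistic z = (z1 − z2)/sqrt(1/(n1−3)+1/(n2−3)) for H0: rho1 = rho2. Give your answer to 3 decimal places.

-2.332

z1 = atanh(-0.65) = -0.775299,  z2 = atanh(0.13) = 0.130740
SE = √(1/(n1−3) + 1/(n2−3)) = √(1/7 + 1/124) = √(0.1428571 + 0.0080645) = √0.1509216 = 0.388486
z = (z1 − z2)/SE = (-0.775299 − 0.130740) / 0.388486 = -0.906039 / 0.388486 = -2.332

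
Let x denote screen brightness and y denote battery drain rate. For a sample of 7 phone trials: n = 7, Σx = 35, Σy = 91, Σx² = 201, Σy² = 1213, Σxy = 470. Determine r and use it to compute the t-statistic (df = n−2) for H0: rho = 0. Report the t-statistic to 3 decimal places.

1.424

Numerator: nΣxy − (Σx)(Σy) = 7·470 − (35)(91) = 105
Denominator: √[(nΣx²−(Σx)²)(nΣy²−(Σy)²)]
  nΣx²−(Σx)² = 7·201 − 1225 = 182;  nΣy²−(Σy)² = 7·1213 − 8281 = 210
  √(182·210) = √38220 = 195.4994
r = 105 / 195.4994 = 0.5371
t = r·√(n−2)/√(1−r²) = 0.5371·√5 / √(1−0.288476) = 1.200992 / 0.843519 = 1.424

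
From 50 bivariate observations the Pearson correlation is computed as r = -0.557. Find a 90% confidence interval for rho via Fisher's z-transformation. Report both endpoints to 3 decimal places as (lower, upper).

Fisher z: z_r = atanh(r) = ½·ln((1+(-0.557))/(1−(-0.557))) = -0.628473
SE(z) = 1/√(n−3) = 1/√47 = 0.145865
90% ⇒ z* = 1.645; margin = 1.645·0.145865 = 0.239948
CI on z-scale: (-0.868421, -0.388525)
Back-transform: tanh(-0.868421) = -0.700571, tanh(-0.388525) = -0.370088

(-0.701, -0.370)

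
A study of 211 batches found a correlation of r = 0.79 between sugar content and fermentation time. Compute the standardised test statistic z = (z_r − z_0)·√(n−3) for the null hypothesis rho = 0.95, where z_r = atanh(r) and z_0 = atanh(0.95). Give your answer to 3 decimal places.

Fisher z: atanh(0.79) = 1.071432, atanh(0.95) = 1.831781
z = (z_r − z_0)·√(n−3) = (1.071432 − 1.831781)·√208 = -0.760349 · 14.422205 = -10.966

-10.966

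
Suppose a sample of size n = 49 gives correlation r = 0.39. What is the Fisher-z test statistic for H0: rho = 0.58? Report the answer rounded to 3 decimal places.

z_r = atanh(0.39) = 0.411800,  z_0 = atanh(0.58) = 0.662463
SE = 1/√(n−3) = 1/√46 = 0.147442
z = (z_r − z_0)/SE = (0.411800 − 0.662463) / 0.147442 = -0.250663 / 0.147442 = -1.700

-1.700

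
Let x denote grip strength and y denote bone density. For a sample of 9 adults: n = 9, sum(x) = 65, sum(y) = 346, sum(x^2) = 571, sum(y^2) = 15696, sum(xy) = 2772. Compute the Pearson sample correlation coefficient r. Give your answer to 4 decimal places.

Numerator: nΣxy − (Σx)(Σy) = 9·2772 − (65)(346) = 2458
Denominator: √[(nΣx²−(Σx)²)(nΣy²−(Σy)²)]
  nΣx²−(Σx)² = 9·571 − 4225 = 914;  nΣy²−(Σy)² = 9·15696 − 119716 = 21548
  √(914·21548) = √19694872 = 4437.8905
r = 2458 / 4437.8905 = 0.5539

0.5539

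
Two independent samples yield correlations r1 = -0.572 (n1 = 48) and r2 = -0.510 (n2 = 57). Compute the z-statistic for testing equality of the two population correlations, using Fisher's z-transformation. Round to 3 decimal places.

-0.435

z1 = atanh(-0.572) = -0.650490,  z2 = atanh(-0.510) = -0.562730
SE = √(1/(n1−3) + 1/(n2−3)) = √(1/45 + 1/54) = √(0.0222222 + 0.0185185) = √0.0407407 = 0.201843
z = (z1 − z2)/SE = (-0.650490 − (-0.562730)) / 0.201843 = -0.087760 / 0.201843 = -0.435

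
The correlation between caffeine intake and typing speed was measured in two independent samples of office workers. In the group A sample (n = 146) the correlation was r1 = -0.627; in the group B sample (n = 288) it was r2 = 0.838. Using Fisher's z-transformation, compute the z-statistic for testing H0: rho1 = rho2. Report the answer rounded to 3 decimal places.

-19.037

Fisher z-transforms: z1 = atanh(-0.627) = -0.736457, z2 = atanh(0.838) = 1.214418; difference d = -1.950875
Var(d) = 1/143 + 1/285 = 0.0069930 + 0.0035088 = 0.0105018
z = d/√Var(d) = -1.950875 / √0.0105018 = -1.950875 / 0.102478 = -19.037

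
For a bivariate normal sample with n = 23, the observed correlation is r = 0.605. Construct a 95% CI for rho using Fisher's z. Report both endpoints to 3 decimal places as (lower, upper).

z_r = atanh(0.605) = 0.700997;  SE = 1/√(n−3) = 1/√20 = 0.223607
z-limits: 0.700997 ± 1.960·0.223607 = 0.700997 ± 0.438270 = [0.262727, 1.139267]
ρ-limits: (tanh 0.262727, tanh 1.139267) = (0.257, 0.814)

(0.257, 0.814)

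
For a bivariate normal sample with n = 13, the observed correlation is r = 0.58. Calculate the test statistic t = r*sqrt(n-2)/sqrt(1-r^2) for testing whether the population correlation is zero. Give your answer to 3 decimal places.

2.361

t = r·√(n−2) / √(1−r²) with r = 0.58, n = 13
  = 0.58·√11 / √(1 − 0.3364)
  = 0.58·3.316625 / 0.814616
  = 1.923642 / 0.814616 = 2.361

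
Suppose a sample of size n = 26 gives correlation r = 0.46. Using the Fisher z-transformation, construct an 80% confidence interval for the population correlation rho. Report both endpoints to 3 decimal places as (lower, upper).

Fisher z: z_r = atanh(r) = ½·ln((1+0.46)/(1−0.46)) = 0.497311
SE(z) = 1/√(n−3) = 1/√23 = 0.208514
80% ⇒ z* = 1.282; margin = 1.282·0.208514 = 0.267315
CI on z-scale: (0.229996, 0.764626)
Back-transform: tanh(0.229996) = 0.226025, tanh(0.764626) = 0.643794

(0.226, 0.644)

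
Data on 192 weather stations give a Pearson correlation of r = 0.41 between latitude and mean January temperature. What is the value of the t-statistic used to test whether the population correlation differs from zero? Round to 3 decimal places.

6.196

1 − r² = 1 − 0.1681 = 0.8319;  √(1−r²) = 0.912086
√(n−2) = √190 = 13.784049
t = r·√(n−2)/√(1−r²) = 0.41 · 13.784049 / 0.912086 = 6.196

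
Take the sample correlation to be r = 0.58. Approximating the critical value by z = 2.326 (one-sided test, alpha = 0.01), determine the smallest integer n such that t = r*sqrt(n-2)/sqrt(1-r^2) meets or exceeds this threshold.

r√(n−2)/√(1−r²) ≥ 2.326  ⇔  n−2 ≥ (2.326)²·(1−r²)/r²
(1−r²)/r² = (1−0.3364)/0.3364 = 1.9727
n ≥ 2 + 5.410276·1.9727 = 2 + 10.6729 = 12.6729
⌈12.6729⌉ = 13

13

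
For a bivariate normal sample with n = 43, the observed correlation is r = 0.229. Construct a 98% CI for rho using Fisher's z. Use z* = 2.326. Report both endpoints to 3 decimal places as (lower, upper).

(-0.134, 0.538)

z_r = atanh(0.229) = 0.233134;  SE = 1/√(n−3) = 1/√40 = 0.158114
z-limits: 0.233134 ± 2.326·0.158114 = 0.233134 ± 0.367773 = [-0.134639, 0.600907]
ρ-limits: (tanh -0.134639, tanh 0.600907) = (-0.134, 0.538)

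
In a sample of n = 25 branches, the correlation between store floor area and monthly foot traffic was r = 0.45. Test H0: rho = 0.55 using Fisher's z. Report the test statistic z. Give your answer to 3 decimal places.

Fisher z: atanh(0.45) = 0.484700, atanh(0.55) = 0.618381
z = (z_r − z_0)·√(n−3) = (0.484700 − 0.618381)·√22 = -0.133681 · 4.690416 = -0.627

-0.627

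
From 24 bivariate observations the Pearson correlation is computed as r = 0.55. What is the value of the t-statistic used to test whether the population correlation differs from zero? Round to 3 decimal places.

3.089

t = r·√(n−2) / √(1−r²) with r = 0.55, n = 24
  = 0.55·√22 / √(1 − 0.3025)
  = 0.55·4.690416 / 0.835165
  = 2.579729 / 0.835165 = 3.089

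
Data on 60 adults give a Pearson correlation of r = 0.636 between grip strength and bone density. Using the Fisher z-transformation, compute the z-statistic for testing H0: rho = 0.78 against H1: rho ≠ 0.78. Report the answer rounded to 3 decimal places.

z_r = atanh(0.636) = 0.751428,  z_0 = atanh(0.78) = 1.045371
SE = 1/√(n−3) = 1/√57 = 0.132453
z = (z_r − z_0)/SE = (0.751428 − 1.045371) / 0.132453 = -0.293943 / 0.132453 = -2.219

-2.219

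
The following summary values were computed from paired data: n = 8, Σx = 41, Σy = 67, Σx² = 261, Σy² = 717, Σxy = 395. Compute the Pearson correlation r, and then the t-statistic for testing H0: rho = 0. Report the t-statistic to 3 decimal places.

Numerator: nΣxy − (Σx)(Σy) = 8·395 − (41)(67) = 413
Denominator: √[(nΣx²−(Σx)²)(nΣy²−(Σy)²)]
  nΣx²−(Σx)² = 8·261 − 1681 = 407;  nΣy²−(Σy)² = 8·717 − 4489 = 1247
  √(407·1247) = √507529 = 712.4107
r = 413 / 712.4107 = 0.5797
t = r·√(n−2)/√(1−r²) = 0.5797·√6 / √(1−0.336052) = 1.419969 / 0.814830 = 1.743

1.743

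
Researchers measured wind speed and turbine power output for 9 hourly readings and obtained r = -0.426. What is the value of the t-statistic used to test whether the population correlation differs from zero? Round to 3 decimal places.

t = r·√(n−2) / √(1−r²) with r = -0.426, n = 9
  = -0.426·√7 / √(1 − 0.181476)
  = -0.426·2.645751 / 0.904723
  = -1.127090 / 0.904723 = -1.246

-1.246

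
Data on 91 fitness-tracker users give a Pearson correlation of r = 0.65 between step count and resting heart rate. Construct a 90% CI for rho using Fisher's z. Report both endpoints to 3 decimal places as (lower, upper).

(0.537, 0.740)

Fisher z: z_r = atanh(r) = ½·ln((1+0.65)/(1−0.65)) = 0.775299
SE(z) = 1/√(n−3) = 1/√88 = 0.106600
90% ⇒ z* = 1.645; margin = 1.645·0.106600 = 0.175357
CI on z-scale: (0.599942, 0.950656)
Back-transform: tanh(0.599942) = 0.537008, tanh(0.950656) = 0.740080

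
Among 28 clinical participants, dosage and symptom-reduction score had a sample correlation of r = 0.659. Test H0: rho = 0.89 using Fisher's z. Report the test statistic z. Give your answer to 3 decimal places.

-3.154

Fisher z: atanh(0.659) = 0.791044, atanh(0.89) = 1.421926
z = (z_r − z_0)·√(n−3) = (0.791044 − 1.421926)·√25 = -0.630882 · 5.000000 = -3.154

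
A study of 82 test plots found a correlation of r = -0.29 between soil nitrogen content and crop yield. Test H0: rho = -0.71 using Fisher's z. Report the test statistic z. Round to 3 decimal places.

Fisher z: atanh(-0.29) = -0.298566, atanh(-0.71) = -0.887184
z = (z_r − z_0)·√(n−3) = (-0.298566 − (-0.887184))·√79 = 0.588618 · 8.888194 = 5.232

5.232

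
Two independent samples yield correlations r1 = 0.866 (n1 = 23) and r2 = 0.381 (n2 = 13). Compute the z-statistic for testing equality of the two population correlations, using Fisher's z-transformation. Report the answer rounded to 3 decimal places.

z1 = atanh(0.866) = 1.316856,  z2 = atanh(0.381) = 0.401229
SE = √(1/(n1−3) + 1/(n2−3)) = √(1/20 + 1/10) = √(0.0500000 + 0.1000000) = √0.1500000 = 0.387298
z = (z1 − z2)/SE = (1.316856 − 0.401229) / 0.387298 = 0.915627 / 0.387298 = 2.364

2.364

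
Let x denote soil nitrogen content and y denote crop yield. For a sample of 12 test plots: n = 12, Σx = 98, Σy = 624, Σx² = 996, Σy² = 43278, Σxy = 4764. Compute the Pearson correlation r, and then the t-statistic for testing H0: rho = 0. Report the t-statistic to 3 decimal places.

-0.741

S_xy = nΣxy − ΣxΣy = 12·4764 − 98·624 = 57168 − 61152 = -3984
S_xx = nΣx² − (Σx)² = 12·996 − 98² = 11952 − 9604 = 2348
S_yy = nΣy² − (Σy)² = 12·43278 − 624² = 519336 − 389376 = 129960
r = S_xy / √(S_xx·S_yy) = -3984 / √(2348·129960) = -3984 / √305146080 = -3984 / 17468.4310 = -0.2281
t = r·√(n−2)/√(1−r²) = -0.2281·√10 / √(1−0.052030) = -0.721316 / 0.973638 = -0.741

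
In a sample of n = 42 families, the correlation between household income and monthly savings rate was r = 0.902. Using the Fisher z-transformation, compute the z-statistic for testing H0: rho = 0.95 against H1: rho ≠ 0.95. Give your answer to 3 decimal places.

-2.179

Fisher z: atanh(0.902) = 1.482847, atanh(0.95) = 1.831781
z = (z_r − z_0)·√(n−3) = (1.482847 − 1.831781)·√39 = -0.348934 · 6.244998 = -2.179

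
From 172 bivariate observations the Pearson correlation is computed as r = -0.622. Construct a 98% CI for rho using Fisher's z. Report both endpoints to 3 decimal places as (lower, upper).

(-0.720, -0.500)

Fisher z: z_r = atanh(r) = ½·ln((1+(-0.622))/(1−(-0.622))) = -0.728261
SE(z) = 1/√(n−3) = 1/√169 = 0.076923
98% ⇒ z* = 2.326; margin = 2.326·0.076923 = 0.178923
CI on z-scale: (-0.907184, -0.549338)
Back-transform: tanh(-0.907184) = -0.719778, tanh(-0.549338) = -0.500024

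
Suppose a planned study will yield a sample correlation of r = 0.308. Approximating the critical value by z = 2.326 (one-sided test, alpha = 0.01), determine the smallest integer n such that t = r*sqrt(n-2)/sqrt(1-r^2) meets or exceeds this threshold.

54

r√(n−2)/√(1−r²) ≥ 2.326  ⇔  n−2 ≥ (2.326)²·(1−r²)/r²
(1−r²)/r² = (1−0.094864)/0.094864 = 9.5414
n ≥ 2 + 5.410276·9.5414 = 2 + 51.6216 = 53.6216
⌈53.6216⌉ = 54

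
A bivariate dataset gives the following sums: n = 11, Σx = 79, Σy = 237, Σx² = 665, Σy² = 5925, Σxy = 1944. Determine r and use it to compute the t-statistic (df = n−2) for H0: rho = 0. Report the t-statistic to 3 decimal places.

4.959

Numerator: nΣxy − (Σx)(Σy) = 11·1944 − (79)(237) = 2661
Denominator: √[(nΣx²−(Σx)²)(nΣy²−(Σy)²)]
  nΣx²−(Σx)² = 11·665 − 6241 = 1074;  nΣy²−(Σy)² = 11·5925 − 56169 = 9006
  √(1074·9006) = √9672444 = 3110.0553
r = 2661 / 3110.0553 = 0.8556
t = r·√(n−2)/√(1−r²) = 0.8556·√9 / √(1−0.732051) = 2.566800 / 0.517638 = 4.959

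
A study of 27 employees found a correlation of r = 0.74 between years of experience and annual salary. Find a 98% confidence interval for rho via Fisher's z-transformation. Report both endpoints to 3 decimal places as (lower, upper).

(0.443, 0.891)

Fisher z: z_r = atanh(r) = ½·ln((1+0.74)/(1−0.74)) = 0.950479
SE(z) = 1/√(n−3) = 1/√24 = 0.204124
98% ⇒ z* = 2.326; margin = 2.326·0.204124 = 0.474792
CI on z-scale: (0.475687, 1.425271)
Back-transform: tanh(0.475687) = 0.442783, tanh(1.425271) = 0.890693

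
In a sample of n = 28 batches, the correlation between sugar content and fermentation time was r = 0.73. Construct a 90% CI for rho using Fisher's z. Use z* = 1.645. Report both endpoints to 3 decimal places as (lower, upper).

Fisher z: z_r = atanh(r) = ½·ln((1+0.73)/(1−0.73)) = 0.928727
SE(z) = 1/√(n−3) = 1/√25 = 0.200000
90% ⇒ z* = 1.645; margin = 1.645·0.200000 = 0.329000
CI on z-scale: (0.599727, 1.257727)
Back-transform: tanh(0.599727) = 0.536855, tanh(1.257727) = 0.850436

(0.537, 0.850)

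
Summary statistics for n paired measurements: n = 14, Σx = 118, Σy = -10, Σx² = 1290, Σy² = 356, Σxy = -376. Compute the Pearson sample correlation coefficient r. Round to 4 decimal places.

-0.9087

Numerator: nΣxy − (Σx)(Σy) = 14·(-376) − (118)(-10) = -4084
Denominator: √[(nΣx²−(Σx)²)(nΣy²−(Σy)²)]
  nΣx²−(Σx)² = 14·1290 − 13924 = 4136;  nΣy²−(Σy)² = 14·356 − 100 = 4884
  √(4136·4884) = √20200224 = 4494.4659
r = -4084 / 4494.4659 = -0.9087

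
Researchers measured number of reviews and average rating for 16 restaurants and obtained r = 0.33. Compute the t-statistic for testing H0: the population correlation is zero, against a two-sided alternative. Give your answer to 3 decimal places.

1 − r² = 1 − 0.1089 = 0.8911;  √(1−r²) = 0.943981
√(n−2) = √14 = 3.741657
t = r·√(n−2)/√(1−r²) = 0.33 · 3.741657 / 0.943981 = 1.308

1.308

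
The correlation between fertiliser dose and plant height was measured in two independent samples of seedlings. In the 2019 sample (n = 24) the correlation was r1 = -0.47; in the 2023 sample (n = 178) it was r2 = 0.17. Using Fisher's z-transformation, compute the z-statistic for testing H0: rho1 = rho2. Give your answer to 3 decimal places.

Fisher z-transforms: z1 = atanh(-0.47) = -0.510070, z2 = atanh(0.17) = 0.171667; difference d = -0.681737
Var(d) = 1/21 + 1/175 = 0.0476190 + 0.0057143 = 0.0533333
z = d/√Var(d) = -0.681737 / √0.0533333 = -0.681737 / 0.230940 = -2.952

-2.952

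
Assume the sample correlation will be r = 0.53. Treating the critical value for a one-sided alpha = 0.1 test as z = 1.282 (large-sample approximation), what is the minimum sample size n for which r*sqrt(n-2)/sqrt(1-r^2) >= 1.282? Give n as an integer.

r√(n−2)/√(1−r²) ≥ 1.282  ⇔  n−2 ≥ (1.282)²·(1−r²)/r²
(1−r²)/r² = (1−0.2809)/0.2809 = 2.5600
n ≥ 2 + 1.643524·2.5600 = 2 + 4.2074 = 6.2074
⌈6.2074⌉ = 7

7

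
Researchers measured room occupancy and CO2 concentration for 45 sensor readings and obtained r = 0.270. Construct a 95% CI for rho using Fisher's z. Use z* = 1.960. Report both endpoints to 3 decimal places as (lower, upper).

(-0.026, 0.522)

z_r = atanh(0.270) = 0.276864;  SE = 1/√(n−3) = 1/√42 = 0.154303
z-limits: 0.276864 ± 1.960·0.154303 = 0.276864 ± 0.302434 = [-0.025570, 0.579298]
ρ-limits: (tanh -0.025570, tanh 0.579298) = (-0.026, 0.522)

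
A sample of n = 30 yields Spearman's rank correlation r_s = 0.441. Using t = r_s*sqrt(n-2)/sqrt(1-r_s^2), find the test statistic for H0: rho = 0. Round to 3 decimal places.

2.600

1 − r_s² = 1 − 0.194481 = 0.805519;  √(1−r_s²) = 0.897507
√(n−2) = √28 = 5.291503
t = r_s·√(n−2)/√(1−r_s²) = 0.441 · 5.291503 / 0.897507 = 2.600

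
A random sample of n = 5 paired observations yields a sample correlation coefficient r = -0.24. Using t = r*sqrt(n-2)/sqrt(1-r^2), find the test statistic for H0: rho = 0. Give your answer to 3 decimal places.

t = r·√(n−2) / √(1−r²) with r = -0.24, n = 5
  = -0.24·√3 / √(1 − 0.0576)
  = -0.24·1.732051 / 0.970773
  = -0.415692 / 0.970773 = -0.428

-0.428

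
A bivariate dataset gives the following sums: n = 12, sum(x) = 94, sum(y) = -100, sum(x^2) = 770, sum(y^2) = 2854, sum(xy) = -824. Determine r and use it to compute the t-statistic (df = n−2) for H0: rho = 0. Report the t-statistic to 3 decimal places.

Numerator: nΣxy − (Σx)(Σy) = 12·(-824) − (94)(-100) = -488
Denominator: √[(nΣx²−(Σx)²)(nΣy²−(Σy)²)]
  nΣx²−(Σx)² = 12·770 − 8836 = 404;  nΣy²−(Σy)² = 12·2854 − 10000 = 24248
  √(404·24248) = √9796192 = 3129.8869
r = -488 / 3129.8869 = -0.1559
t = r·√(n−2)/√(1−r²) = -0.1559·√10 / √(1−0.024305) = -0.492999 / 0.987773 = -0.499

-0.499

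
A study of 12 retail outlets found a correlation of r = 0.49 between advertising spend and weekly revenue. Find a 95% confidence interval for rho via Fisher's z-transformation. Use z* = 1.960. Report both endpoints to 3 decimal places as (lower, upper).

(-0.117, 0.830)

Fisher z: z_r = atanh(r) = ½·ln((1+0.49)/(1−0.49)) = 0.536060
SE(z) = 1/√(n−3) = 1/√9 = 0.333333
95% ⇒ z* = 1.960; margin = 1.960·0.333333 = 0.653333
CI on z-scale: (-0.117273, 1.189393)
Back-transform: tanh(-0.117273) = -0.116738, tanh(1.189393) = 0.830391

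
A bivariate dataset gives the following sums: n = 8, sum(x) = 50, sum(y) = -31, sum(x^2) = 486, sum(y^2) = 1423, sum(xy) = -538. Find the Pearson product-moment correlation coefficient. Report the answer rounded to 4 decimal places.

Numerator: nΣxy − (Σx)(Σy) = 8·(-538) − (50)(-31) = -2754
Denominator: √[(nΣx²−(Σx)²)(nΣy²−(Σy)²)]
  nΣx²−(Σx)² = 8·486 − 2500 = 1388;  nΣy²−(Σy)² = 8·1423 − 961 = 10423
  √(1388·10423) = √14467124 = 3803.5673
r = -2754 / 3803.5673 = -0.7241

-0.7241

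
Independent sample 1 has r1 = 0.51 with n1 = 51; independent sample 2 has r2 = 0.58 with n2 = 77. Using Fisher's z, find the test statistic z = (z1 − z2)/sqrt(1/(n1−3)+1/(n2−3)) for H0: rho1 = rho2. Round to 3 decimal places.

-0.538

z1 = atanh(0.51) = 0.562730,  z2 = atanh(0.58) = 0.662463
SE = √(1/(n1−3) + 1/(n2−3)) = √(1/48 + 1/74) = √(0.0208333 + 0.0135135) = √0.0343468 = 0.185329
z = (z1 − z2)/SE = (0.562730 − 0.662463) / 0.185329 = -0.099733 / 0.185329 = -0.538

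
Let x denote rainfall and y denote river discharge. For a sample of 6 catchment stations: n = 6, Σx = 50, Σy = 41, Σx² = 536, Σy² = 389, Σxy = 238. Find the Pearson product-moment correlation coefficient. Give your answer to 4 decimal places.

-0.9097

S_xy = nΣxy − ΣxΣy = 6·238 − 50·41 = 1428 − 2050 = -622
S_xx = nΣx² − (Σx)² = 6·536 − 50² = 3216 − 2500 = 716
S_yy = nΣy² − (Σy)² = 6·389 − 41² = 2334 − 1681 = 653
r = S_xy / √(S_xx·S_yy) = -622 / √(716·653) = -622 / √467548 = -622 / 683.7748 = -0.9097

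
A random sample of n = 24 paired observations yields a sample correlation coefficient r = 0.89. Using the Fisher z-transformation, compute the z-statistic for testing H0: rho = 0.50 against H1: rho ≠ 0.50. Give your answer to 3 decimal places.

3.999

z_r = atanh(0.89) = 1.421926,  z_0 = atanh(0.50) = 0.549306
SE = 1/√(n−3) = 1/√21 = 0.218218
z = (z_r − z_0)/SE = (1.421926 − 0.549306) / 0.218218 = 0.872620 / 0.218218 = 3.999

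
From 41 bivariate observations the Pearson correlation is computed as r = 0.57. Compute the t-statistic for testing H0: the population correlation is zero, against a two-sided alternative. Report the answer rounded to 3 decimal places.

4.332

1 − r² = 1 − 0.3249 = 0.6751;  √(1−r²) = 0.821645
√(n−2) = √39 = 6.244998
t = r·√(n−2)/√(1−r²) = 0.57 · 6.244998 / 0.821645 = 4.332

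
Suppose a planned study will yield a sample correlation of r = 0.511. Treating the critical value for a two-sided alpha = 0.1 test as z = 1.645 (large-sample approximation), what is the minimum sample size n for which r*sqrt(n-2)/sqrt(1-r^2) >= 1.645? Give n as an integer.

Need r·√(n−2)/√(1−r²) ≥ 1.645
√(n−2) ≥ 1.645·√(1−0.261121) / 0.511 = 1.645·0.859581 / 0.511 = 2.7671
n−2 ≥ 7.6568  ⇒  n ≥ 9.6568
Smallest integer n = 10

10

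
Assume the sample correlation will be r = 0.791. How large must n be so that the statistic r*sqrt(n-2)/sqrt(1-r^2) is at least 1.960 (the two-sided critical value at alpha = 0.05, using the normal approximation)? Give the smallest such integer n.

r√(n−2)/√(1−r²) ≥ 1.960  ⇔  n−2 ≥ (1.960)²·(1−r²)/r²
(1−r²)/r² = (1−0.625681)/0.625681 = 0.5983
n ≥ 2 + 3.8416·0.5983 = 2 + 2.2984 = 4.2984
⌈4.2984⌉ = 5

5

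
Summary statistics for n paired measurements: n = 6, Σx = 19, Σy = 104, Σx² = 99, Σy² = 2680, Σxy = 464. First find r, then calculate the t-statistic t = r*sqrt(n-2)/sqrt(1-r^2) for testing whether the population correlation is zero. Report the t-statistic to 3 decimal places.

2.134

S_xy = nΣxy − ΣxΣy = 6·464 − 19·104 = 2784 − 1976 = 808
S_xx = nΣx² − (Σx)² = 6·99 − 19² = 594 − 361 = 233
S_yy = nΣy² − (Σy)² = 6·2680 − 104² = 16080 − 10816 = 5264
r = S_xy / √(S_xx·S_yy) = 808 / √(233·5264) = 808 / √1226512 = 808 / 1107.4800 = 0.7296
t = r·√(n−2)/√(1−r²) = 0.7296·√4 / √(1−0.532316) = 1.459200 / 0.683874 = 2.134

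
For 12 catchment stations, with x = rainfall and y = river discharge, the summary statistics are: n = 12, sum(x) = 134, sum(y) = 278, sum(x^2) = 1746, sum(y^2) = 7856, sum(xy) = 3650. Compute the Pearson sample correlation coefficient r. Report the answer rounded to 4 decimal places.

S_xy = nΣxy − ΣxΣy = 12·3650 − 134·278 = 43800 − 37252 = 6548
S_xx = nΣx² − (Σx)² = 12·1746 − 134² = 20952 − 17956 = 2996
S_yy = nΣy² − (Σy)² = 12·7856 − 278² = 94272 − 77284 = 16988
r = S_xy / √(S_xx·S_yy) = 6548 / √(2996·16988) = 6548 / √50896048 = 6548 / 7134.1466 = 0.9178

0.9178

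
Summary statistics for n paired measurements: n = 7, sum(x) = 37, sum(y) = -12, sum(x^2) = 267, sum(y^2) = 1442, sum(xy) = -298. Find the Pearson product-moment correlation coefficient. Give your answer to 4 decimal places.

Numerator: nΣxy − (Σx)(Σy) = 7·(-298) − (37)(-12) = -1642
Denominator: √[(nΣx²−(Σx)²)(nΣy²−(Σy)²)]
  nΣx²−(Σx)² = 7·267 − 1369 = 500;  nΣy²−(Σy)² = 7·1442 − 144 = 9950
  √(500·9950) = √4975000 = 2230.4708
r = -1642 / 2230.4708 = -0.7362

-0.7362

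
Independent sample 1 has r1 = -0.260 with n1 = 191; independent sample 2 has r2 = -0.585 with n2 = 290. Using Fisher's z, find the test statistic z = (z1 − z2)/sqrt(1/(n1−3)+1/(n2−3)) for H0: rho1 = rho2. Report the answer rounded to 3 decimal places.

z1 = atanh(-0.260) = -0.266108,  z2 = atanh(-0.585) = -0.670031
SE = √(1/(n1−3) + 1/(n2−3)) = √(1/188 + 1/287) = √(0.0053191 + 0.0034843) = √0.0088034 = 0.093826
z = (z1 − z2)/SE = (-0.266108 − (-0.670031)) / 0.093826 = 0.403923 / 0.093826 = 4.305

4.305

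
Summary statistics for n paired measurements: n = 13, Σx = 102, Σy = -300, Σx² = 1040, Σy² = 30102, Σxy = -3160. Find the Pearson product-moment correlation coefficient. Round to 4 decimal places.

-0.3420

S_xy = nΣxy − ΣxΣy = 13·(-3160) − 102·(-300) = -41080 − (-30600) = -10480
S_xx = nΣx² − (Σx)² = 13·1040 − 102² = 13520 − 10404 = 3116
S_yy = nΣy² − (Σy)² = 13·30102 − (-300)² = 391326 − 90000 = 301326
r = S_xy / √(S_xx·S_yy) = -10480 / √(3116·301326) = -10480 / √938931816 = -10480 / 30641.9943 = -0.3420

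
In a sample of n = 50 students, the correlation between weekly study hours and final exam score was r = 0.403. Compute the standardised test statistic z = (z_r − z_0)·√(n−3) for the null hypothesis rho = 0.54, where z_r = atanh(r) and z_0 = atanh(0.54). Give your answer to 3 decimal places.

-1.213

z_r = atanh(0.403) = 0.427225,  z_0 = atanh(0.54) = 0.604156
SE = 1/√(n−3) = 1/√47 = 0.145865
z = (z_r − z_0)/SE = (0.427225 − 0.604156) / 0.145865 = -0.176931 / 0.145865 = -1.213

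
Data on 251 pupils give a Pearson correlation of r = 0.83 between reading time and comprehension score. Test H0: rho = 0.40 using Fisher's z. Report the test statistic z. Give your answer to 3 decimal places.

z_r = atanh(0.83) = 1.188136,  z_0 = atanh(0.40) = 0.423649
SE = 1/√(n−3) = 1/√248 = 0.063500
z = (z_r − z_0)/SE = (1.188136 − 0.423649) / 0.063500 = 0.764487 / 0.063500 = 12.039

12.039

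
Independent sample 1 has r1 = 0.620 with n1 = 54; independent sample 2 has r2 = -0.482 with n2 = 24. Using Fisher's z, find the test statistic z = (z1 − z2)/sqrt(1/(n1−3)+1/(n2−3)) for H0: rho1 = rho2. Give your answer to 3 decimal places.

z1 = atanh(0.620) = 0.725005,  z2 = atanh(-0.482) = -0.525586
SE = √(1/(n1−3) + 1/(n2−3)) = √(1/51 + 1/21) = √(0.0196078 + 0.0476190) = √0.0672268 = 0.259281
z = (z1 − z2)/SE = (0.725005 − (-0.525586)) / 0.259281 = 1.250591 / 0.259281 = 4.823

4.823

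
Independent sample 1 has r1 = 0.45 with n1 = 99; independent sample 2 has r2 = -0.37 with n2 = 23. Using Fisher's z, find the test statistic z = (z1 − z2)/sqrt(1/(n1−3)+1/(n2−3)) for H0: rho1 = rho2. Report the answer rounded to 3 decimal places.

3.552

Fisher z-transforms: z1 = atanh(0.45) = 0.484700, z2 = atanh(-0.37) = -0.388423; difference d = 0.873123
Var(d) = 1/96 + 1/20 = 0.0104167 + 0.0500000 = 0.0604167
z = d/√Var(d) = 0.873123 / √0.0604167 = 0.873123 / 0.245798 = 3.552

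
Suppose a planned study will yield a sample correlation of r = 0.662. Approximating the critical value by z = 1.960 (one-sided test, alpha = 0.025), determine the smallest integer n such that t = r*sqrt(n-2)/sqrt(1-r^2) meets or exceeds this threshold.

7

r√(n−2)/√(1−r²) ≥ 1.960  ⇔  n−2 ≥ (1.960)²·(1−r²)/r²
(1−r²)/r² = (1−0.438244)/0.438244 = 1.2818
n ≥ 2 + 3.8416·1.2818 = 2 + 4.9242 = 6.9242
⌈6.9242⌉ = 7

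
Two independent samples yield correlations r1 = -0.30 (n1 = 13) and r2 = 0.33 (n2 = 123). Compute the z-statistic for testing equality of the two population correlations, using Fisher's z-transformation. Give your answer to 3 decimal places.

-1.982

z1 = atanh(-0.30) = -0.309520,  z2 = atanh(0.33) = 0.342828
SE = √(1/(n1−3) + 1/(n2−3)) = √(1/10 + 1/120) = √(0.1000000 + 0.0083333) = √0.1083333 = 0.329140
z = (z1 − z2)/SE = (-0.309520 − 0.342828) / 0.329140 = -0.652348 / 0.329140 = -1.982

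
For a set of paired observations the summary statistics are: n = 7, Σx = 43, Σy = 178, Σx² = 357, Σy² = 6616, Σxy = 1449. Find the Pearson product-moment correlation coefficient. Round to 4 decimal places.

0.8072

Numerator: nΣxy − (Σx)(Σy) = 7·1449 − (43)(178) = 2489
Denominator: √[(nΣx²−(Σx)²)(nΣy²−(Σy)²)]
  nΣx²−(Σx)² = 7·357 − 1849 = 650;  nΣy²−(Σy)² = 7·6616 − 31684 = 14628
  √(650·14628) = √9508200 = 3083.5369
r = 2489 / 3083.5369 = 0.8072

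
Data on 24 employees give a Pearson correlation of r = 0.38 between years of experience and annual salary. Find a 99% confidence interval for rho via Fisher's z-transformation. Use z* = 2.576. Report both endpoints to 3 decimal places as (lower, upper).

z_r = atanh(0.38) = 0.400060;  SE = 1/√(n−3) = 1/√21 = 0.218218
z-limits: 0.400060 ± 2.576·0.218218 = 0.400060 ± 0.562130 = [-0.162070, 0.962190]
ρ-limits: (tanh -0.162070, tanh 0.962190) = (-0.161, 0.745)

(-0.161, 0.745)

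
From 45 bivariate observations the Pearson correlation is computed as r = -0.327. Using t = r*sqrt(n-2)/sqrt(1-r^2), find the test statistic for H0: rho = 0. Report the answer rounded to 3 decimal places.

-2.269

1 − r² = 1 − 0.106929 = 0.893071;  √(1−r²) = 0.945024
√(n−2) = √43 = 6.557439
t = r·√(n−2)/√(1−r²) = -0.327 · 6.557439 / 0.945024 = -2.269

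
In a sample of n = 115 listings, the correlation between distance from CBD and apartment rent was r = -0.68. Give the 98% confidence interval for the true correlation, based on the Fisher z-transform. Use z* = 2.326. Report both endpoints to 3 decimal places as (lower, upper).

z_r = atanh(-0.68) = -0.829114;  SE = 1/√(n−3) = 1/√112 = 0.094491
z-limits: -0.829114 ± 2.326·0.094491 = -0.829114 ± 0.219786 = [-1.048900, -0.609328]
ρ-limits: (tanh -1.048900, tanh -0.609328) = (-0.781, -0.544)

(-0.781, -0.544)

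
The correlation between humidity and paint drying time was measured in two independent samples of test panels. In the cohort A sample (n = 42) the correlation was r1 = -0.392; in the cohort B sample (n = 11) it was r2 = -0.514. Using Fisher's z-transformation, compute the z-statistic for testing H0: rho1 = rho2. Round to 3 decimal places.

z1 = atanh(-0.392) = -0.414161,  z2 = atanh(-0.514) = -0.568151
SE = √(1/(n1−3) + 1/(n2−3)) = √(1/39 + 1/8) = √(0.0256410 + 0.1250000) = √0.1506410 = 0.388125
z = (z1 − z2)/SE = (-0.414161 − (-0.568151)) / 0.388125 = 0.153990 / 0.388125 = 0.397

0.397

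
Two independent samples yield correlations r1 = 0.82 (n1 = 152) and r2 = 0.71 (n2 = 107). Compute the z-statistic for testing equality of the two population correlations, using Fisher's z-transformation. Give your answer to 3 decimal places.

z1 = atanh(0.82) = 1.156817,  z2 = atanh(0.71) = 0.887184
SE = √(1/(n1−3) + 1/(n2−3)) = √(1/149 + 1/104) = √(0.0067114 + 0.0096154) = √0.0163268 = 0.127776
z = (z1 − z2)/SE = (1.156817 − 0.887184) / 0.127776 = 0.269633 / 0.127776 = 2.110

2.110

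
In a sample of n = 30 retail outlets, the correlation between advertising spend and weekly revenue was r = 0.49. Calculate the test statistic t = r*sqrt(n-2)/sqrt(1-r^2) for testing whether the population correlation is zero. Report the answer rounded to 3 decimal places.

2.974

1 − r² = 1 − 0.2401 = 0.7599;  √(1−r²) = 0.871722
√(n−2) = √28 = 5.291503
t = r·√(n−2)/√(1−r²) = 0.49 · 5.291503 / 0.871722 = 2.974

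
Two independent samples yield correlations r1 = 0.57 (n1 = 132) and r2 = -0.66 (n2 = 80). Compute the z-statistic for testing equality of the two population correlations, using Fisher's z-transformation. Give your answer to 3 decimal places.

10.002

Fisher z-transforms: z1 = atanh(0.57) = 0.647523, z2 = atanh(-0.66) = -0.792814; difference d = 1.440337
Var(d) = 1/129 + 1/77 = 0.0077519 + 0.0129870 = 0.0207389
z = d/√Var(d) = 1.440337 / √0.0207389 = 1.440337 / 0.144010 = 10.002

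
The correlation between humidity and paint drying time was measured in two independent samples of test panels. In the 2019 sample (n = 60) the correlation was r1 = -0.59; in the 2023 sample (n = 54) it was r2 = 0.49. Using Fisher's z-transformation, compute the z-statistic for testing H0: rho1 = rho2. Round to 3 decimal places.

-6.297

z1 = atanh(-0.59) = -0.677666,  z2 = atanh(0.49) = 0.536060
SE = √(1/(n1−3) + 1/(n2−3)) = √(1/57 + 1/51) = √(0.0175439 + 0.0196078) = √0.0371517 = 0.192748
z = (z1 − z2)/SE = (-0.677666 − 0.536060) / 0.192748 = -1.213726 / 0.192748 = -6.297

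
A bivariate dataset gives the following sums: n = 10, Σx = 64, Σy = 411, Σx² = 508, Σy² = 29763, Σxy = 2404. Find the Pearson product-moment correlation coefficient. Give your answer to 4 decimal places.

S_xy = nΣxy − ΣxΣy = 10·2404 − 64·411 = 24040 − 26304 = -2264
S_xx = nΣx² − (Σx)² = 10·508 − 64² = 5080 − 4096 = 984
S_yy = nΣy² − (Σy)² = 10·29763 − 411² = 297630 − 168921 = 128709
r = S_xy / √(S_xx·S_yy) = -2264 / √(984·128709) = -2264 / √126649656 = -2264 / 11253.8729 = -0.2012

-0.2012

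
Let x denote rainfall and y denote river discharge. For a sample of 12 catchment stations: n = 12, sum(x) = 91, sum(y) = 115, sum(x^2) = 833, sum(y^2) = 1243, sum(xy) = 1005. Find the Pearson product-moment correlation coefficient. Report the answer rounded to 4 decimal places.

0.9366

S_xy = nΣxy − ΣxΣy = 12·1005 − 91·115 = 12060 − 10465 = 1595
S_xx = nΣx² − (Σx)² = 12·833 − 91² = 9996 − 8281 = 1715
S_yy = nΣy² − (Σy)² = 12·1243 − 115² = 14916 − 13225 = 1691
r = S_xy / √(S_xx·S_yy) = 1595 / √(1715·1691) = 1595 / √2900065 = 1595 / 1702.9577 = 0.9366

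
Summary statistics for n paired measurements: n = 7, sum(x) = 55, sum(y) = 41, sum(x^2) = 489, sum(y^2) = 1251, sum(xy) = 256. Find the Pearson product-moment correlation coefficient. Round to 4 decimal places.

S_xy = nΣxy − ΣxΣy = 7·256 − 55·41 = 1792 − 2255 = -463
S_xx = nΣx² − (Σx)² = 7·489 − 55² = 3423 − 3025 = 398
S_yy = nΣy² − (Σy)² = 7·1251 − 41² = 8757 − 1681 = 7076
r = S_xy / √(S_xx·S_yy) = -463 / √(398·7076) = -463 / √2816248 = -463 / 1678.1680 = -0.2759

-0.2759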